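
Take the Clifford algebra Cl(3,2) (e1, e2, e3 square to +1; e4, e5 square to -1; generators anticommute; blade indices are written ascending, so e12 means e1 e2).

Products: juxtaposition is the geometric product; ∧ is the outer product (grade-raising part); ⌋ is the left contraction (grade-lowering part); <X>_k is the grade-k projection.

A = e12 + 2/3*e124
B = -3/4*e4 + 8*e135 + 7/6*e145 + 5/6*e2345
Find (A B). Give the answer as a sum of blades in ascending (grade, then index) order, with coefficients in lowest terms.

step 1: 1/2*e12 - 7/9*e25 - 3/4*e124 - 5/9*e135 - 8*e235 - 7/6*e245 + 5/6*e1345 - 16/3*e2345
Answer: 1/2*e12 - 7/9*e25 - 3/4*e124 - 5/9*e135 - 8*e235 - 7/6*e245 + 5/6*e1345 - 16/3*e2345


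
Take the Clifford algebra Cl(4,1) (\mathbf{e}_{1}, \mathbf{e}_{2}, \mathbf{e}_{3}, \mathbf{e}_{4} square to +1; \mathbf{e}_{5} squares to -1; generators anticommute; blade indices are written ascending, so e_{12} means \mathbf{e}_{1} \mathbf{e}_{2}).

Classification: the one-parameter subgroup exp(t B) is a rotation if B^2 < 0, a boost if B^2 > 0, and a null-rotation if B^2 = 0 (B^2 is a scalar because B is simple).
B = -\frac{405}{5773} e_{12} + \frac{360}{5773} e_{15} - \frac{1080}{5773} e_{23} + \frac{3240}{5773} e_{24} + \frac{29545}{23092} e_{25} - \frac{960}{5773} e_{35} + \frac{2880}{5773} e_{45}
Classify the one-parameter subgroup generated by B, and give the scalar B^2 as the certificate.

B^2 term by term: the squares give (-\frac{405}{5773})^2*(e_{12})^2 + (\frac{360}{5773})^2*(e_{15})^2 + (-\frac{1080}{5773})^2*(e_{23})^2 + (\frac{3240}{5773})^2*(e_{24})^2 + (\frac{29545}{23092})^2*(e_{25})^2 + (-\frac{960}{5773})^2*(e_{35})^2 + (\frac{2880}{5773})^2*(e_{45})^2 = \frac{164025}{33327529}*(-1) + \frac{129600}{33327529}*(+1) + \frac{1166400}{33327529}*(-1) + \frac{10497600}{33327529}*(-1) + \frac{872907025}{533240464}*(+1) + \frac{921600}{33327529}*(+1) + \frac{8294400}{33327529}*(+1) = \frac{25}{16} (each basis 2-blade squares to minus the product of its generators' squares); cross terms between blades sharing an index anticommute and cancel; the commuting (index-disjoint) pairs give grade-4 terms 2*c*c'*(blade product), which cancel blade by blade — e_{1235}: \frac{777600}{33327529} - \frac{777600}{33327529} = 0; e_{1245}: -\frac{2332800}{33327529} + \frac{2332800}{33327529} = 0; e_{2345}: -\frac{6220800}{33327529} + \frac{6220800}{33327529} = 0 — confirming B is simple. So B^2 = \frac{25}{16}.
Answer: boost, certificate B^2 = \frac{25}{16}. Why this suffices: the scalar \frac{25}{16} survives any versor conjugation, so its sign alone determines the class however B is presented.


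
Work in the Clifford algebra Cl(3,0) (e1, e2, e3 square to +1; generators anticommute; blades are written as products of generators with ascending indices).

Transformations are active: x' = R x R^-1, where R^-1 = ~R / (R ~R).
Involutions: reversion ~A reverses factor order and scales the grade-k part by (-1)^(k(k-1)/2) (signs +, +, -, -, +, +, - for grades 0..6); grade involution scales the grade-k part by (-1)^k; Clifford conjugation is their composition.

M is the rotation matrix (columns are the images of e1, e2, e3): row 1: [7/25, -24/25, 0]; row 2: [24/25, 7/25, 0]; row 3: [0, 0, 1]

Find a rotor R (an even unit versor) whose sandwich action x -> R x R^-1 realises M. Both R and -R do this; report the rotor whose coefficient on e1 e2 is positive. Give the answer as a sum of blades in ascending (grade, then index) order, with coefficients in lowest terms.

Method: write R = a + b12*e1 e2 + b13*e1 e3 + b23*e2 e3 with a^2 + b12^2 + b13^2 + b23^2 = 1 (so R^-1 = ~R). Expanding the columns R e_j ~R gives tr M = 4a^2 - 1 and, from the antisymmetric part, M21 - M12 = -4a*b12, M13 - M31 = 4a*b13, M32 - M23 = -4a*b23.
Here tr M = 39/25, so a^2 = (1 + tr M)/4 = 16/25 and a = ±4/5. Taking a = 4/5: M21 - M12 = 48/25, M13 - M31 = 0, M32 - M23 = 0, giving b12 = -3/5, b13 = 0, b23 = 0, i.e. R = 4/5 - 3/5*e1 e2.
Its e1 e2 coefficient is negative, so report the other preimage -R.
Answer: -4/5 + 3/5*e1 e2. Key observation: the double cover Spin(3) -> SO(3) sends R and -R to the same matrix (trace 39/25 here), so the stated sign of the e1 e2 coefficient is what selects one sheet.


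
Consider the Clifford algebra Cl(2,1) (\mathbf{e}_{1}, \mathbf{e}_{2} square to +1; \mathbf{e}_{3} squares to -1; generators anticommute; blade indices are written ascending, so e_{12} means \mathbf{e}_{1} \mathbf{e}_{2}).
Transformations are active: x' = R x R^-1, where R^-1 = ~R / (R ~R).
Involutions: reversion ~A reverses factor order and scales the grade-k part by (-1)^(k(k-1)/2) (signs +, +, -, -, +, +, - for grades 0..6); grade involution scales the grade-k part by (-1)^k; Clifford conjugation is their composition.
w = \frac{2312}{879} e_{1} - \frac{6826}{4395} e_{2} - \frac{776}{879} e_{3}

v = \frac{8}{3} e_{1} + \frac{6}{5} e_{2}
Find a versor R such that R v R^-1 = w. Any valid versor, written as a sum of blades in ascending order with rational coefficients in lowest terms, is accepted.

Construction: equal norms (both \frac{1924}{225}) license R = v + w = \frac{1552}{293} e_{1} - \frac{1552}{4395} e_{2} - \frac{776}{879} e_{3} — nothing changes along that direction, while (v - w)/2 changes sign, so v maps onto w.
Answer: \frac{1552}{293} e_{1} - \frac{1552}{4395} e_{2} - \frac{776}{879} e_{3}


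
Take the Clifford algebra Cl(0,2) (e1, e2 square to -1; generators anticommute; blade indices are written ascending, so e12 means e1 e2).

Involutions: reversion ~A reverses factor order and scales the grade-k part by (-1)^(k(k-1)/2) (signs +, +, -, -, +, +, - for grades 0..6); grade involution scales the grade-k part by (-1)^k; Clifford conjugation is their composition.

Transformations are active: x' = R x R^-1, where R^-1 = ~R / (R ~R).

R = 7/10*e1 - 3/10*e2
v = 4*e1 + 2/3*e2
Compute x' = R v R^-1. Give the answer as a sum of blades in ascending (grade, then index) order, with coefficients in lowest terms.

~R = 7/10*e1 - 3/10*e2, and R ~R = -29/50, so R^-1 = ~R / (-29/50).
R v = -13/5 + 5/3*e12
Answer: 66/29*e1 - 292/87*e2


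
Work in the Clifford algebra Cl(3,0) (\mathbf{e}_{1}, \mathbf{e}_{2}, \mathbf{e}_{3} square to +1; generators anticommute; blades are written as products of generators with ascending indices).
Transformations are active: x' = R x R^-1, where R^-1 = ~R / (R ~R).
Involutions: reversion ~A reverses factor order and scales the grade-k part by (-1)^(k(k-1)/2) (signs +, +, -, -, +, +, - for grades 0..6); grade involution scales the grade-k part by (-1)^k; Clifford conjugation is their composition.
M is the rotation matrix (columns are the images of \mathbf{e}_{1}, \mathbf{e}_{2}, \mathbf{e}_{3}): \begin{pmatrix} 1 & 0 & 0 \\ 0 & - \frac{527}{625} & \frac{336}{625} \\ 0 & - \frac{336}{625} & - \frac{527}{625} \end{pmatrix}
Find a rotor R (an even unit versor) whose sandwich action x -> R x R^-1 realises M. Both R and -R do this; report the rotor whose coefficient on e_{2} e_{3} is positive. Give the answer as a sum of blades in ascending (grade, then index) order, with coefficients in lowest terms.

Method: write R = a + b12*e_{1} e_{2} + b13*e_{1} e_{3} + b23*e_{2} e_{3} with a^2 + b12^2 + b13^2 + b23^2 = 1 (so R^-1 = ~R). Expanding the columns R e_j ~R gives tr M = 4a^2 - 1 and, from the antisymmetric part, M21 - M12 = -4a*b12, M13 - M31 = 4a*b13, M32 - M23 = -4a*b23.
Here tr M = -\frac{429}{625}, so a^2 = (1 + tr M)/4 = \frac{49}{625} and a = ±\frac{7}{25}. Taking a = \frac{7}{25}: M21 - M12 = 0, M13 - M31 = 0, M32 - M23 = -\frac{672}{625}, giving b12 = 0, b13 = 0, b23 = \frac{24}{25}, i.e. R = \frac{7}{25} + \frac{24}{25} e_{2} e_{3}.
Its e_{2} e_{3} coefficient is already positive.
Answer: \frac{7}{25} + \frac{24}{25} e_{2} e_{3}. Why the constraint matters: R and -R act identically through the sandwich — M has trace -\frac{429}{625} either way — so only the sign condition on e_{2} e_{3} picks one of the two preimages.


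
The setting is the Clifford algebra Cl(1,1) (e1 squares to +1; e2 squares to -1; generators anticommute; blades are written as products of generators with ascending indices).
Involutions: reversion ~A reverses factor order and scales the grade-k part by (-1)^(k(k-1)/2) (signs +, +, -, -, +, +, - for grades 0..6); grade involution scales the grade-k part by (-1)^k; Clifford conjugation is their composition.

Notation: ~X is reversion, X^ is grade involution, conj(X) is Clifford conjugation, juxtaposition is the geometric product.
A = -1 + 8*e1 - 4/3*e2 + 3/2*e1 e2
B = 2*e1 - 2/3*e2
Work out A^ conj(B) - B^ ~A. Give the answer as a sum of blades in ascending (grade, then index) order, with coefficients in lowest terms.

first term: 136/9 + e1 + 7/3*e2 - 8/3*e1 e2
second term: -136/9 + e1 + 7/3*e2 - 8/3*e1 e2
Answer: 272/9


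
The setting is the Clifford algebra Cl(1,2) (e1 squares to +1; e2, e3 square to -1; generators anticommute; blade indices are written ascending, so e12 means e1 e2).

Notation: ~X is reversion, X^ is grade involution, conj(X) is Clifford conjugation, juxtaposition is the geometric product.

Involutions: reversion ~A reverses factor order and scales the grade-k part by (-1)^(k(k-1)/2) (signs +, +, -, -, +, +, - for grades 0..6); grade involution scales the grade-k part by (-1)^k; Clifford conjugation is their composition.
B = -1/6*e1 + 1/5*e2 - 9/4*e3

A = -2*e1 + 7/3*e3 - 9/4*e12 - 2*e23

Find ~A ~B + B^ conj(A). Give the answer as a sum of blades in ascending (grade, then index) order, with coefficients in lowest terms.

first term: 67/12 - 9/20*e1 + 39/8*e2 + 2/5*e3 - 2/5*e12 + 44/9*e13 - 7/15*e23 - 259/48*e123
second term: 67/12 - 9/20*e1 + 39/8*e2 + 2/5*e3 + 2/5*e12 - 44/9*e13 + 7/15*e23 + 259/48*e123
Answer: 67/6 - 9/10*e1 + 39/4*e2 + 4/5*e3


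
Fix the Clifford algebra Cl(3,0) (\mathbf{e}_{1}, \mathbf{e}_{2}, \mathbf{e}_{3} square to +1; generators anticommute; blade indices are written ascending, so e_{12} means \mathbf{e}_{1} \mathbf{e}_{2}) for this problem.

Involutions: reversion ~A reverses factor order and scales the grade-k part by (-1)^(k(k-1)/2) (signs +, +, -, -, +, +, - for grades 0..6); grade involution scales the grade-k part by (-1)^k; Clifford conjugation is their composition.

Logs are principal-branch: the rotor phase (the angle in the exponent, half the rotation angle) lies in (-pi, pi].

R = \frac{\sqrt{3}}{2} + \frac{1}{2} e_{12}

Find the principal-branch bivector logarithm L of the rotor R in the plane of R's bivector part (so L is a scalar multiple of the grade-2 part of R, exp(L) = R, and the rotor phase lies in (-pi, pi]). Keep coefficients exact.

The scalar part of R is \frac{\sqrt{3}}{2}, which fixes the principal-branch rotor phase; the unit plane is then the bivector part divided by the sine of that phase, and L is that plane scaled by the phase.
Concretely: cos(phase) = \frac{\sqrt{3}}{2} gives phase = ±\frac{\pi}{6}, and since phase/sin(phase) is even the sign is immaterial: L = (phase/sin(phase)) * <R>_2 = (\frac{\pi}{3}) * <R>_2.
Answer: \frac{\pi}{6} e_{12}


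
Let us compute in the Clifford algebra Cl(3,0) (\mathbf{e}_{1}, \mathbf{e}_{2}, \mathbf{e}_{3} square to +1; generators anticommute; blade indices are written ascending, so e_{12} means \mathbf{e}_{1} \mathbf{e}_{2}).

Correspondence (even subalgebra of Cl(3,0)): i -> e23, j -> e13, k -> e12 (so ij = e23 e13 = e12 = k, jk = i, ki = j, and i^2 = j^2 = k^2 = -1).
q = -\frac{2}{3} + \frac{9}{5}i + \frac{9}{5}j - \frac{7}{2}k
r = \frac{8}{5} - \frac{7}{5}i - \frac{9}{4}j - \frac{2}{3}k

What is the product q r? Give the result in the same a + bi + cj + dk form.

In blades: q = -\frac{2}{3} - \frac{7}{2} e_{12} + \frac{9}{5} e_{13} + \frac{9}{5} e_{23}, r = \frac{8}{5} - \frac{2}{3} e_{12} - \frac{9}{4} e_{13} - \frac{7}{5} e_{23}.
Distribute q over r term by term (generator squares from the signature, products reordered to ascending indices): (-\frac{2}{3})*r = -\frac{16}{15} + \frac{4}{9} e_{12} + \frac{3}{2} e_{13} + \frac{14}{15} e_{23}; (-\frac{7}{2} e_{12})*r = -\frac{7}{3} - \frac{28}{5} e_{12} + \frac{49}{10} e_{13} - \frac{63}{8} e_{23}; (\frac{9}{5} e_{13})*r = \frac{81}{20} + \frac{63}{25} e_{12} + \frac{72}{25} e_{13} - \frac{6}{5} e_{23}; (\frac{9}{5} e_{23})*r = \frac{63}{25} - \frac{81}{20} e_{12} + \frac{6}{5} e_{13} + \frac{72}{25} e_{23}.
Sum: \frac{317}{100} - \frac{6017}{900} e_{12} + \frac{262}{25} e_{13} - \frac{3157}{600} e_{23}; translating back through the correspondence:
Answer: \frac{317}{100} - \frac{3157}{600}i + \frac{262}{25}j - \frac{6017}{900}k


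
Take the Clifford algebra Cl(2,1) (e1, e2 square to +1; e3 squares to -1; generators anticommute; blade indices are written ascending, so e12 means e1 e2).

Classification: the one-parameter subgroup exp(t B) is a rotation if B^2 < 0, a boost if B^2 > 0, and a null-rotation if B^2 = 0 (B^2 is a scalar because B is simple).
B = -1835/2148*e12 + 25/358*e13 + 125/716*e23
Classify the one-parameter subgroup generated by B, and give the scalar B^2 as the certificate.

B^2 term by term: the squares give (-1835/2148)^2*(e12)^2 + (25/358)^2*(e13)^2 + (125/716)^2*(e23)^2 = 3367225/4613904*(-1) + 625/128164*(+1) + 15625/512656*(+1) = -25/36 (each basis 2-blade squares to minus the product of its generators' squares); cross terms between blades sharing an index anticommute and cancel. So B^2 = -25/36.
Answer: rotation, certificate B^2 = -25/36. Check the certificate: B^2 = -25/36, and that sign is decisive whatever form B takes.


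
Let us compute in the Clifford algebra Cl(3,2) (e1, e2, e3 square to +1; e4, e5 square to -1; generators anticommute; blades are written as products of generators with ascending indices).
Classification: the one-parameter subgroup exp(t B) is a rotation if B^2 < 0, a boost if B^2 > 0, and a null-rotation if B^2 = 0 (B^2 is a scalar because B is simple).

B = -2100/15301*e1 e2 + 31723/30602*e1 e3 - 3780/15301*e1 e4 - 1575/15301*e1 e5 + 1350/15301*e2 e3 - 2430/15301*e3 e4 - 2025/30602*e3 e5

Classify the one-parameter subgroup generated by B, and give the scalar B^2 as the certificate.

B^2 term by term: the squares give (-2100/15301)^2*(e1 e2)^2 + (31723/30602)^2*(e1 e3)^2 + (-3780/15301)^2*(e1 e4)^2 + (-1575/15301)^2*(e1 e5)^2 + (1350/15301)^2*(e2 e3)^2 + (-2430/15301)^2*(e3 e4)^2 + (-2025/30602)^2*(e3 e5)^2 = 4410000/234120601*(-1) + 1006348729/936482404*(-1) + 14288400/234120601*(+1) + 2480625/234120601*(+1) + 1822500/234120601*(-1) + 5904900/234120601*(+1) + 4100625/936482404*(+1) = -1 (each basis 2-blade squares to minus the product of its generators' squares); cross terms between blades sharing an index anticommute and cancel; the commuting (index-disjoint) pairs give grade-4 terms 2*c*c'*(blade product), which cancel blade by blade — e1 e2 e3 e4: 10206000/234120601 - 10206000/234120601 = 0; e1 e2 e3 e5: 4252500/234120601 - 4252500/234120601 = 0; e1 e3 e4 e5: -7654500/234120601 + 7654500/234120601 = 0 — confirming B is simple. So B^2 = -1.
Answer: rotation, certificate B^2 = -1. Certificate logic: -1 is a conjugation-invariant scalar, so its sign fixes rotation versus boost versus null-rotation outright.


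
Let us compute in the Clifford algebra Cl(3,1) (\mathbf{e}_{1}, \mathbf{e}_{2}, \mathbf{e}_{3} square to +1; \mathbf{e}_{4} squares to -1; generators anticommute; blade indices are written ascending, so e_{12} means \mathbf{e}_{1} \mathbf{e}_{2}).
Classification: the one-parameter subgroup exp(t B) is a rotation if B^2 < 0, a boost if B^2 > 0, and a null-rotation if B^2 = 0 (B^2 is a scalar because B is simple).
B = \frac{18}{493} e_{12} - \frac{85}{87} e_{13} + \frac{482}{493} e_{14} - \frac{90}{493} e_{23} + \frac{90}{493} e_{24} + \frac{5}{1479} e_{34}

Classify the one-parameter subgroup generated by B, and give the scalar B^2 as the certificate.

B^2 term by term: the squares give (\frac{18}{493})^2*(e_{12})^2 + (-\frac{85}{87})^2*(e_{13})^2 + (\frac{482}{493})^2*(e_{14})^2 + (-\frac{90}{493})^2*(e_{23})^2 + (\frac{90}{493})^2*(e_{24})^2 + (\frac{5}{1479})^2*(e_{34})^2 = \frac{324}{243049}*(-1) + \frac{7225}{7569}*(-1) + \frac{232324}{243049}*(+1) + \frac{8100}{243049}*(-1) + \frac{8100}{243049}*(+1) + \frac{25}{2187441}*(+1) = 0 (each basis 2-blade squares to minus the product of its generators' squares); cross terms between blades sharing an index anticommute and cancel; the commuting (index-disjoint) pairs give grade-4 terms 2*c*c'*(blade product), which cancel blade by blade — e_{1234}: \frac{60}{243049} + \frac{300}{841} - \frac{86760}{243049} = 0 — confirming B is simple. So B^2 = 0.
Answer: null-rotation, certificate B^2 = 0. No conjugation can change B^2 = 0; the sign gives the class.


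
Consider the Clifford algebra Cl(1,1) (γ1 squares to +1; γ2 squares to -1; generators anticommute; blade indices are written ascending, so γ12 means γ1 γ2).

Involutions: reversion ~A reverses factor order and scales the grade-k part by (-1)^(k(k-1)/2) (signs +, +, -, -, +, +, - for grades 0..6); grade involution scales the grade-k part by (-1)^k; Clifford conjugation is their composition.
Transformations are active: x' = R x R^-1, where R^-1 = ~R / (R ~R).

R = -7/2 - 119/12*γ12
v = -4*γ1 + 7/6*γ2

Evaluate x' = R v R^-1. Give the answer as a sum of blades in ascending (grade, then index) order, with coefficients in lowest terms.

~R = -7/2 + 119/12*γ12, and R ~R = -12397/144, so R^-1 = ~R / (-12397/144).
R v = 1841/72*γ1 - 175/4*γ2
Answer: 1538/253*γ1 - 7171/1518*γ2


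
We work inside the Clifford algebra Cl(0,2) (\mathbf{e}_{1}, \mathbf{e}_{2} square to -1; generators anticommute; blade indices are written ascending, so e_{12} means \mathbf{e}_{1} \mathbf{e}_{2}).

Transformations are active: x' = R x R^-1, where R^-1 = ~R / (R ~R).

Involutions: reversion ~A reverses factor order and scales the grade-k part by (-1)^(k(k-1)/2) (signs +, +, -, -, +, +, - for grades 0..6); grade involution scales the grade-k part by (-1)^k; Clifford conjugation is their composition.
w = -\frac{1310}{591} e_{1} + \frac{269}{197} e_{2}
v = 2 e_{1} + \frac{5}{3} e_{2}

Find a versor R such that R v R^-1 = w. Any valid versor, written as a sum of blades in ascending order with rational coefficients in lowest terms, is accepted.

R = v + w = -\frac{128}{591} e_{1} + \frac{1792}{591} e_{2} works: the equal norms (-\frac{61}{9}) guarantee its sandwich swaps v into w.
Answer: -\frac{128}{591} e_{1} + \frac{1792}{591} e_{2}


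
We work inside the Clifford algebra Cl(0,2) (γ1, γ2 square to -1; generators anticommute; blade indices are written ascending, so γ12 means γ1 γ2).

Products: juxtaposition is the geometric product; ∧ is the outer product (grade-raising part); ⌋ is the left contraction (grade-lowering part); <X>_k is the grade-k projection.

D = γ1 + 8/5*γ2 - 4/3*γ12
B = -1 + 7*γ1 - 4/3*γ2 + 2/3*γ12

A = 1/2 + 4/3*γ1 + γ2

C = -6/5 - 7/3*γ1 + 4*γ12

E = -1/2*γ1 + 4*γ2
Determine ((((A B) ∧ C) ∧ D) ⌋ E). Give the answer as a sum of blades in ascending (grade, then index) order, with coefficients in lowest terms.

step 1: -17/2 + 17/6*γ1 - 23/9*γ2 - 76/9*γ12
step 2: 51/5 + 493/30*γ1 + 46/15*γ2 - 4027/135*γ12
step 3: 51/5*γ1 + 408/25*γ2 + 722/75*γ12
step 4: -3009/50
Answer: -3009/50


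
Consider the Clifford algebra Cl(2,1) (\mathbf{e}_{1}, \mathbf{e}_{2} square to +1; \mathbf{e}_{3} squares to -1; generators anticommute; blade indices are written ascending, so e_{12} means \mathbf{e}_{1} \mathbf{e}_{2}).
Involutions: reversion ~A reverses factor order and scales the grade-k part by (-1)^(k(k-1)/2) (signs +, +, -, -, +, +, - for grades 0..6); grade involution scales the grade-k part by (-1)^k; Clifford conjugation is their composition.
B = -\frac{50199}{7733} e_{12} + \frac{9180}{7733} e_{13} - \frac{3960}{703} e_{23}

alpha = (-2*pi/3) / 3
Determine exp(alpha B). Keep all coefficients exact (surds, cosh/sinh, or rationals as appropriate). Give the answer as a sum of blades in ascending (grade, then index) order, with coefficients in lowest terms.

B^2 term by term: the squares give (-\frac{50199}{7733})^2*(e_{12})^2 + (\frac{9180}{7733})^2*(e_{13})^2 + (-\frac{3960}{703})^2*(e_{23})^2 = \frac{2519939601}{59799289}*(-1) + \frac{84272400}{59799289}*(+1) + \frac{15681600}{494209}*(+1) = -9 (each basis 2-blade squares to minus the product of its generators' squares); cross terms between blades sharing an index anticommute and cancel. So B^2 = -9.
B^2 = -9 — the series telescopes trigonometrically here: l = 3, alpha*l = - \frac{2 \pi}{3}, so exp(alpha B) = cos(- \frac{2 \pi}{3}) + (sin(- \frac{2 \pi}{3})/3)*B = - \frac{1}{2} + (- \frac{\sqrt{3}}{6})*B.
Answer: - \frac{1}{2} + \frac{16733 \sqrt{3}}{15466} e_{12} - \frac{1530 \sqrt{3}}{7733} e_{13} + \frac{660 \sqrt{3}}{703} e_{23}


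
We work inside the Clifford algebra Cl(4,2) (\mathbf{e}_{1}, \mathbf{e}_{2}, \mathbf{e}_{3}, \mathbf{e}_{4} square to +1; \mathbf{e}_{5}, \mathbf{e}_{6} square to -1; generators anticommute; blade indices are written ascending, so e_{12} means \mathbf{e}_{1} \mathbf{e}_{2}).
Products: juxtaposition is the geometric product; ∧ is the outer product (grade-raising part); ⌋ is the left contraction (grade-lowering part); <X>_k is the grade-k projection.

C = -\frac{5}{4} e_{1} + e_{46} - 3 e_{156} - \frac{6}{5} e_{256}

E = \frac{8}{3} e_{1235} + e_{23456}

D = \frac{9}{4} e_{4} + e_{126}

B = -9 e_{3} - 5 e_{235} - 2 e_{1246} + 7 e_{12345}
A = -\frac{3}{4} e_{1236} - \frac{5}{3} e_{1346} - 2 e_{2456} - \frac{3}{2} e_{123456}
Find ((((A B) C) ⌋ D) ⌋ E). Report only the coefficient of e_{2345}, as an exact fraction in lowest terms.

step 1: -\frac{21}{2} e_{6} + 4 e_{15} + \frac{10}{3} e_{23} - \frac{3}{2} e_{34} + 3 e_{35} - \frac{27}{4} e_{126} - 14 e_{136} + \frac{15}{2} e_{146} + \frac{15}{4} e_{156} - \frac{35}{3} e_{256} + 10 e_{346} - \frac{21}{4} e_{456} - \frac{31}{6} e_{12456} - 18 e_{23456}
step 2: -\frac{11}{4} + \frac{15}{2} e_{1} + 10 e_{3} - \frac{21}{2} e_{4} + \frac{41}{4} e_{5} - 12 e_{6} + \frac{79}{2} e_{12} + \frac{439}{20} e_{14} - \frac{198}{5} e_{15} - \frac{105}{8} e_{16} - \frac{46}{5} e_{24} + \frac{153}{20} e_{25} + \frac{135}{16} e_{26} - \frac{108}{5} e_{34} + 42 e_{35} + 16 e_{36} - \frac{45}{2} e_{45} - \frac{75}{8} e_{46} - \frac{75}{16} e_{56} - \frac{25}{6} e_{123} - \frac{27}{4} e_{124} + \frac{31}{6} e_{125} - \frac{24}{5} e_{126} - \frac{97}{8} e_{134} - \frac{15}{4} e_{135} + 9 e_{136} - \frac{15}{4} e_{145} + 18 e_{235} + \frac{18}{5} e_{236} + \frac{35}{3} e_{245} + 4 e_{356} + 54 e_{1234} + \frac{84}{5} e_{1235} - 9 e_{1245} - \frac{175}{12} e_{1256} + 30 e_{1345} + \frac{25}{2} e_{1346} - \frac{169}{16} e_{1456} + 12 e_{2345} + \frac{10}{3} e_{2346} + \frac{155}{24} e_{2456} - 3 e_{3456} - 10 e_{12356} + \frac{9}{2} e_{13456} + \frac{9}{5} e_{23456} - \frac{45}{2} e_{123456}
step 3: -\frac{1137}{40} + \frac{135}{16} e_{1} + \frac{105}{8} e_{2} - \frac{99}{16} e_{4} - \frac{79}{2} e_{6} + 12 e_{12} + \frac{15}{2} e_{26} - \frac{11}{4} e_{126}
step 4: -32 e_{35} - 35 e_{135} + \frac{45}{2} e_{235} - \frac{15}{2} e_{345} - \frac{379}{5} e_{1235} + \frac{79}{2} e_{2345} - \frac{99}{16} e_{2356} + \frac{105}{8} e_{3456} - \frac{1137}{40} e_{23456}
Answer: \frac{79}{2}


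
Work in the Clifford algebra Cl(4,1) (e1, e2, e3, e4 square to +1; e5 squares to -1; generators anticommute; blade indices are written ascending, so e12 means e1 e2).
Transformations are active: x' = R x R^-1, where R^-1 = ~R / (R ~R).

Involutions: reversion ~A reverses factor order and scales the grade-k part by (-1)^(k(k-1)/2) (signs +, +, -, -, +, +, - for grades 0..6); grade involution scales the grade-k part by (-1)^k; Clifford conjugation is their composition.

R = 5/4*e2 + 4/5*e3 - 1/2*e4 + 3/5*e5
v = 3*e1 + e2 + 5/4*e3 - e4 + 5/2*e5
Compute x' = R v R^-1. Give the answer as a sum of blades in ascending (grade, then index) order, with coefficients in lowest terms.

~R = 5/4*e2 + 4/5*e3 - 1/2*e4 + 3/5*e5, and R ~R = 837/400, so R^-1 = ~R / (837/400).
R v = 5/4 - 15/4*e12 - 12/5*e13 + 3/2*e14 - 9/5*e15 + 61/80*e23 - 3/4*e24 + 101/40*e25 - 7/40*e34 + 5/4*e35 - 13/20*e45
Answer: -3*e1 + 413/837*e2 - 985/3348*e3 + 337/837*e4 - 995/558*e5


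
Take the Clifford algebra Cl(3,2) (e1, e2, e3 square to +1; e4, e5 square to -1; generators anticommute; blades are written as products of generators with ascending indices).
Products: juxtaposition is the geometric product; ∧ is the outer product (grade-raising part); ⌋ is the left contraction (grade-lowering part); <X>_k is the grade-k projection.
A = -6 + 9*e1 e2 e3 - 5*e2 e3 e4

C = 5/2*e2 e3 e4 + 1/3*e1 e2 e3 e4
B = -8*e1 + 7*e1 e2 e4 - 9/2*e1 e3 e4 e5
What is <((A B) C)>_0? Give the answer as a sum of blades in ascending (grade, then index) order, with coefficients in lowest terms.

step 1: 48*e1 - 35*e1 e3 - 72*e2 e3 - 63*e3 e4 - 42*e1 e2 e4 - 45/2*e1 e2 e5 - 81/2*e2 e4 e5 - 40*e1 e2 e3 e4 + 27*e1 e3 e4 e5
step 2: 40/3 - 100*e1 - 315/2*e2 + 14*e3 + 180*e4 - 21*e1 e2 + 105*e1 e3 + 24*e1 e4 - 35/3*e2 e4 + 9*e2 e5 - 405/4*e3 e5 + 175/2*e1 e2 e4 - 135/2*e1 e2 e5 + 27/2*e1 e3 e5 + 16*e2 e3 e4 + 15/2*e3 e4 e5 + 120*e1 e2 e3 e4 + 225/4*e1 e3 e4 e5
step 3: 40/3
Answer: 40/3


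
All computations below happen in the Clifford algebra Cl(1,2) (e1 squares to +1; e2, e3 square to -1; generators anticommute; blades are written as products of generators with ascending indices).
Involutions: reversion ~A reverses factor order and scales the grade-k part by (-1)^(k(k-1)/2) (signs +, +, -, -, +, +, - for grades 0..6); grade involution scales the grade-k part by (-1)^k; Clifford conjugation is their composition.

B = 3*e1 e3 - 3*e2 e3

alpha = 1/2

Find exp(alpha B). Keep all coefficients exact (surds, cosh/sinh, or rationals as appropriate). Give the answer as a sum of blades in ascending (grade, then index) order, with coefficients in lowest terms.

B^2 term by term: the squares give (3)^2*(e1 e3)^2 + (-3)^2*(e2 e3)^2 = 9*(+1) + 9*(-1) = 0 (each basis 2-blade squares to minus the product of its generators' squares); cross terms between blades sharing an index anticommute and cancel. So B^2 = 0.
B^2 = 0, and the exponential is exactly linear here: exp(alpha B) = 1 + alpha B (parabolic case).
Answer: 1 + 3/2*e1 e3 - 3/2*e2 e3


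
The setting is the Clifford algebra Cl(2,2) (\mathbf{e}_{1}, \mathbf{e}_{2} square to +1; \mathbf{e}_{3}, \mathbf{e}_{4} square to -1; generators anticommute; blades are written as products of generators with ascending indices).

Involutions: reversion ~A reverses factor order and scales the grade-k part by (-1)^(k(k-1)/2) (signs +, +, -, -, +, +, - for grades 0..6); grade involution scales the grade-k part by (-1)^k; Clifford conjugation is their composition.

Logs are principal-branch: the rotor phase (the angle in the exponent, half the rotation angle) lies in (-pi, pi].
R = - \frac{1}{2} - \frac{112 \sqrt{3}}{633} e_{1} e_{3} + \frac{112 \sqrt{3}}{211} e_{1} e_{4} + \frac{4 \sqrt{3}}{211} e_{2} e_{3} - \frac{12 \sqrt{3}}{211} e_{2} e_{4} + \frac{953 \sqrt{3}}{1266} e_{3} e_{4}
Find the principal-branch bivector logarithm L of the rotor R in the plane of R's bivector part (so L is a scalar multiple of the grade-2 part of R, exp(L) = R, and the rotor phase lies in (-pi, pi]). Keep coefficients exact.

The scalar part of R is - \frac{1}{2}, so the principal-branch rotor phase is pinned; divide the bivector part by its sine to get the unit plane — L is the phase times that plane.
Concretely: cos(phase) = - \frac{1}{2} gives phase = ±\frac{2 \pi}{3}, and since phase/sin(phase) is even the sign is immaterial: L = (phase/sin(phase)) * <R>_2 = (\frac{4 \sqrt{3} \pi}{9}) * <R>_2.
Answer: - \frac{448 \pi}{1899} e_{1} e_{3} + \frac{448 \pi}{633} e_{1} e_{4} + \frac{16 \pi}{633} e_{2} e_{3} - \frac{16 \pi}{211} e_{2} e_{4} + \frac{1906 \pi}{1899} e_{3} e_{4}


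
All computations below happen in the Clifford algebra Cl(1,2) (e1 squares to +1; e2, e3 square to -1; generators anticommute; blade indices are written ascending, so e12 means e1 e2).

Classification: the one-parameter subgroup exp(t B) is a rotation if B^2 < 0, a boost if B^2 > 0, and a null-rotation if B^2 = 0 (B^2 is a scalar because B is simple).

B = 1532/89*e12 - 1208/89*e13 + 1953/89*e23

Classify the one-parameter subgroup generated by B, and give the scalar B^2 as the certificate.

B^2 term by term: the squares give (1532/89)^2*(e12)^2 + (-1208/89)^2*(e13)^2 + (1953/89)^2*(e23)^2 = 2347024/7921*(+1) + 1459264/7921*(+1) + 3814209/7921*(-1) = -1 (each basis 2-blade squares to minus the product of its generators' squares); cross terms between blades sharing an index anticommute and cancel. So B^2 = -1.
Answer: rotation, certificate B^2 = -1. Certificate logic: -1 is a conjugation-invariant scalar, so its sign fixes rotation versus boost versus null-rotation outright.


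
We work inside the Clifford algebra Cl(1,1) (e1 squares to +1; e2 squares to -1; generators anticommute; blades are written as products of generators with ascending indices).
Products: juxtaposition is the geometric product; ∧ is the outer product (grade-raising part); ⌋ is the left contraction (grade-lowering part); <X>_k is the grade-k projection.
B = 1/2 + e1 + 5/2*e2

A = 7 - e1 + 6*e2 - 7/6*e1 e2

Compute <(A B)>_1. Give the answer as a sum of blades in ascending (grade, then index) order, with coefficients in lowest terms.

step 1: -25/2 + 113/12*e1 + 65/3*e2 - 109/12*e1 e2
step 2: 113/12*e1 + 65/3*e2
Answer: 113/12*e1 + 65/3*e2


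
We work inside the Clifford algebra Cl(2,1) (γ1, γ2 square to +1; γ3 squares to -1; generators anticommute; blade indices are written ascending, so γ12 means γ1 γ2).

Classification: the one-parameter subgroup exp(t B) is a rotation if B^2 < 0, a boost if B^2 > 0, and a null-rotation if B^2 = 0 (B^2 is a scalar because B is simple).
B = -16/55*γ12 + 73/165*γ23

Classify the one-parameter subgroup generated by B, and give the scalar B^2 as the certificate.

B^2 term by term: the squares give (-16/55)^2*(γ12)^2 + (73/165)^2*(γ23)^2 = 256/3025*(-1) + 5329/27225*(+1) = 1/9 (each basis 2-blade squares to minus the product of its generators' squares); cross terms between blades sharing an index anticommute and cancel. So B^2 = 1/9.
Answer: boost, certificate B^2 = 1/9. Check the certificate: B^2 = 1/9, and that sign is decisive whatever form B takes.


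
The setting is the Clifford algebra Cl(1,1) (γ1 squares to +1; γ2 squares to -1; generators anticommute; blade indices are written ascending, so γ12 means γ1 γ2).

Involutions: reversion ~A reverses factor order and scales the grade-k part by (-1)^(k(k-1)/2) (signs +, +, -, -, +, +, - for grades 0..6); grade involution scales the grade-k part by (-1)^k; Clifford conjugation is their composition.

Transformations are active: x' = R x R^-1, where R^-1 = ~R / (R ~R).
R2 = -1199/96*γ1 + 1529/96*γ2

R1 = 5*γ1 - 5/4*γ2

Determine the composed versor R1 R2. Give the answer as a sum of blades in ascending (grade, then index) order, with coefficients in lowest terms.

Distribute over the terms of R1 (each basis-blade product reordered to ascending indices, repeated generators contracted through their squares):
(5*γ1) R2 = -5995/96 + 7645/96*γ12
(-5/4*γ2) R2 = 7645/384 - 5995/384*γ12
Summing the partial products and collecting blades:
Answer: -5445/128 + 8195/128*γ12


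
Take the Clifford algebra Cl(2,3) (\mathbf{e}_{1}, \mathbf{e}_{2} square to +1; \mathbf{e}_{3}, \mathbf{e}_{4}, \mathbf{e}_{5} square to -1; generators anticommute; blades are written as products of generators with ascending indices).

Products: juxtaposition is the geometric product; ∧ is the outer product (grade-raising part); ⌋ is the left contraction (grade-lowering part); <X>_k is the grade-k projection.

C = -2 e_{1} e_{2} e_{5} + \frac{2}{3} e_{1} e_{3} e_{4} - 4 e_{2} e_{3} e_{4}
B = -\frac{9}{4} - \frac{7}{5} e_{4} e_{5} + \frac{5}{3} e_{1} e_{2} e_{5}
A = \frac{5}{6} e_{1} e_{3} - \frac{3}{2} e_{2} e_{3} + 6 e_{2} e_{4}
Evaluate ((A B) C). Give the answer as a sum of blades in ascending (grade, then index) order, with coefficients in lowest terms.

step 1: -\frac{15}{8} e_{1} e_{3} + \frac{27}{8} e_{2} e_{3} - \frac{27}{2} e_{2} e_{4} + \frac{42}{5} e_{2} e_{5} + \frac{5}{2} e_{1} e_{3} e_{5} - 10 e_{1} e_{4} e_{5} + \frac{25}{18} e_{2} e_{3} e_{5} - \frac{7}{6} e_{1} e_{3} e_{4} e_{5} + \frac{21}{10} e_{2} e_{3} e_{4} e_{5}
step 2: -\frac{84}{5} e_{1} - 54 e_{3} - \frac{59}{4} e_{4} - \frac{413}{45} e_{5} - \frac{25}{9} e_{1} e_{3} + 5 e_{2} e_{3} - 20 e_{2} e_{4} - \frac{20}{3} e_{3} e_{5} + \frac{35}{9} e_{4} e_{5} - 9 e_{1} e_{2} e_{3} + \frac{21}{4} e_{1} e_{2} e_{4} + \frac{49}{15} e_{1} e_{2} e_{5} - \frac{21}{5} e_{1} e_{3} e_{4} + \frac{27}{4} e_{1} e_{3} e_{5} - 27 e_{1} e_{4} e_{5} - \frac{7}{3} e_{2} e_{3} e_{4} + \frac{15}{4} e_{2} e_{3} e_{5} + \frac{168}{5} e_{3} e_{4} e_{5} + 40 e_{1} e_{2} e_{3} e_{5} + \frac{295}{27} e_{1} e_{2} e_{4} e_{5} + \frac{28}{5} e_{1} e_{2} e_{3} e_{4} e_{5}
Answer: -\frac{84}{5} e_{1} - 54 e_{3} - \frac{59}{4} e_{4} - \frac{413}{45} e_{5} - \frac{25}{9} e_{1} e_{3} + 5 e_{2} e_{3} - 20 e_{2} e_{4} - \frac{20}{3} e_{3} e_{5} + \frac{35}{9} e_{4} e_{5} - 9 e_{1} e_{2} e_{3} + \frac{21}{4} e_{1} e_{2} e_{4} + \frac{49}{15} e_{1} e_{2} e_{5} - \frac{21}{5} e_{1} e_{3} e_{4} + \frac{27}{4} e_{1} e_{3} e_{5} - 27 e_{1} e_{4} e_{5} - \frac{7}{3} e_{2} e_{3} e_{4} + \frac{15}{4} e_{2} e_{3} e_{5} + \frac{168}{5} e_{3} e_{4} e_{5} + 40 e_{1} e_{2} e_{3} e_{5} + \frac{295}{27} e_{1} e_{2} e_{4} e_{5} + \frac{28}{5} e_{1} e_{2} e_{3} e_{4} e_{5}


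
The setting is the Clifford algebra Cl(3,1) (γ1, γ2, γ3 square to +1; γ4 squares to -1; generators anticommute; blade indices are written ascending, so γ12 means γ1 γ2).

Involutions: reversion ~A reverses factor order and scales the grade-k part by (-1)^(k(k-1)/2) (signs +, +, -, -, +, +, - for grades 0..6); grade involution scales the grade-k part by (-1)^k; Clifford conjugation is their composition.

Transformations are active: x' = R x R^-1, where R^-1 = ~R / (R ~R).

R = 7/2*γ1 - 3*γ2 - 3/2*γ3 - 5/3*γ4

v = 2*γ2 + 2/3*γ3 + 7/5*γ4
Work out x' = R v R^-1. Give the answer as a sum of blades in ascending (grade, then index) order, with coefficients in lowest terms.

~R = 7/2*γ1 - 3*γ2 - 3/2*γ3 - 5/3*γ4, and R ~R = 373/18, so R^-1 = ~R / (373/18).
R v = -14/3 + 7*γ12 + 7/3*γ13 + 49/10*γ14 + γ23 - 13/15*γ24 - 89/90*γ34
Answer: -588/373*γ1 - 242/373*γ2 + 10/1119*γ3 - 1211/1865*γ4


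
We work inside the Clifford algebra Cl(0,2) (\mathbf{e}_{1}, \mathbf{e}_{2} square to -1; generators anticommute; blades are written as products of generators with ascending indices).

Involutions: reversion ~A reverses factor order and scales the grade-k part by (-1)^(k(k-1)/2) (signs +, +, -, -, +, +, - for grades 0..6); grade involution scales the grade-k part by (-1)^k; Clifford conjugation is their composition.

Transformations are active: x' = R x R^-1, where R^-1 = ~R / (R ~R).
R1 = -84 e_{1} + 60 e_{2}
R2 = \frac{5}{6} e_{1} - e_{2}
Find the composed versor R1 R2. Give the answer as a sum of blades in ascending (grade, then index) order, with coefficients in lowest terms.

Distribute over the terms of R1 (each basis-blade product reordered to ascending indices, repeated generators contracted through their squares):
(-84 e_{1}) R2 = 70 + 84 e_{1} e_{2}
(60 e_{2}) R2 = 60 - 50 e_{1} e_{2}
Summing the partial products and collecting blades:
Answer: 130 + 34 e_{1} e_{2}


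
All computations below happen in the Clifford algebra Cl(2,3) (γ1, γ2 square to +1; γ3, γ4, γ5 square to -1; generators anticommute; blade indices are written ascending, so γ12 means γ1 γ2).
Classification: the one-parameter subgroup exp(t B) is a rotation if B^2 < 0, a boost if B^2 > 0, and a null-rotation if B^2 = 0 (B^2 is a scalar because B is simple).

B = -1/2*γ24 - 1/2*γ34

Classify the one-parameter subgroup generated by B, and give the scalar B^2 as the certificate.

B^2 term by term: the squares give (-1/2)^2*(γ24)^2 + (-1/2)^2*(γ34)^2 = 1/4*(+1) + 1/4*(-1) = 0 (each basis 2-blade squares to minus the product of its generators' squares); cross terms between blades sharing an index anticommute and cancel. So B^2 = 0.
Answer: null-rotation, certificate B^2 = 0. Key observation: B^2 = 0 is a conjugation invariant, so its sign decides the class regardless of the surface form of B.


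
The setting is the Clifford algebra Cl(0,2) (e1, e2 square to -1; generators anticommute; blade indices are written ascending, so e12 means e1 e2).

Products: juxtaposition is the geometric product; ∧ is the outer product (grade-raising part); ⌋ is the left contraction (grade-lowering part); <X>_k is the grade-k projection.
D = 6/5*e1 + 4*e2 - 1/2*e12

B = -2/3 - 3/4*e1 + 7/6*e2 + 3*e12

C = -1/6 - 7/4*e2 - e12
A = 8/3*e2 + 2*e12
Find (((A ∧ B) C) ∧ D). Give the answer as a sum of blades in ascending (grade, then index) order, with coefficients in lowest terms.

step 1: -16/9*e2 + 2/3*e12
step 2: -22/9 + 53/18*e1 + 8/27*e2 - 1/9*e12
step 3: -44/15*e1 - 88/9*e2 + 569/45*e12
Answer: -44/15*e1 - 88/9*e2 + 569/45*e12


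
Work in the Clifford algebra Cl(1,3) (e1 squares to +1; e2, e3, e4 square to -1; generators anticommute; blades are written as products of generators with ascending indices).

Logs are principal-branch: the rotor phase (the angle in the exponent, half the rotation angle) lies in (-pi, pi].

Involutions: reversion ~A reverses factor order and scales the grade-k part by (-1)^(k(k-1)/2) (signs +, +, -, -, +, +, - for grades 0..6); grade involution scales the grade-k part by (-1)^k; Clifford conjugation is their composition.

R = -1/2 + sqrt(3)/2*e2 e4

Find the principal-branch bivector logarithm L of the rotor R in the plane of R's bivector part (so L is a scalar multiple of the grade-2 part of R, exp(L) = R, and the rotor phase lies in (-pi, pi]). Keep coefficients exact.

The scalar part of R is -1/2, and that scalar determines the rotor phase on the principal branch; recovering the unit plane as bivector-part over sine of the phase gives L = phase * plane.
Concretely: cos(phase) = -1/2 gives phase = ±2*pi/3, and since phase/sin(phase) is even the sign is immaterial: L = (phase/sin(phase)) * <R>_2 = (4*sqrt(3)*pi/9) * <R>_2.
Answer: 2*pi/3*e2 e4


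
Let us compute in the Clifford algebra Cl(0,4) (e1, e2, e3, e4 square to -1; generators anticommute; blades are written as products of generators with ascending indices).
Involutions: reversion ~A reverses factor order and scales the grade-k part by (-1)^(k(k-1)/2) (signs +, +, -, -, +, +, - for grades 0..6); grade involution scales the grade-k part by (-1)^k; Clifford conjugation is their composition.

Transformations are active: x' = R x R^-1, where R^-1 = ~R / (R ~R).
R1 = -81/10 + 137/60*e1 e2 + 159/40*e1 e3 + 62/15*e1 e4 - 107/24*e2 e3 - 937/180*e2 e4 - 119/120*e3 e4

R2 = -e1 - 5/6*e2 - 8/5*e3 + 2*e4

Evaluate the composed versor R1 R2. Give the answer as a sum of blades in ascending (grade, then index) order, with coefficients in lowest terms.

Distribute over the terms of R2 (each basis-blade product reordered to ascending indices, repeated generators contracted through their squares):
R1 (-e1) = 81/10*e1 - 137/60*e2 - 159/40*e3 - 62/15*e4 + 107/24*e1 e2 e3 + 937/180*e1 e2 e4 + 119/120*e1 e3 e4
R1 (-5/6*e2) = 137/72*e1 + 27/4*e2 + 535/144*e3 + 937/216*e4 + 53/16*e1 e2 e3 + 31/9*e1 e2 e4 + 119/144*e2 e3 e4
R1 (-8/5*e3) = 159/25*e1 - 107/15*e2 + 324/25*e3 + 119/75*e4 - 274/75*e1 e2 e3 + 496/75*e1 e3 e4 - 1874/225*e2 e3 e4
R1 (2*e4) = -124/15*e1 + 937/90*e2 + 119/60*e3 - 81/5*e4 + 137/30*e1 e2 e4 + 159/20*e1 e3 e4 - 107/12*e2 e3 e4
Summing the partial products and collecting blades:
Answer: 14573/1800*e1 + 697/90*e2 + 52861/3600*e3 - 77807/5400*e4 + 1647/400*e1 e2 e3 + 793/60*e1 e2 e4 + 3111/200*e1 e3 e4 - 19703/1200*e2 e3 e4


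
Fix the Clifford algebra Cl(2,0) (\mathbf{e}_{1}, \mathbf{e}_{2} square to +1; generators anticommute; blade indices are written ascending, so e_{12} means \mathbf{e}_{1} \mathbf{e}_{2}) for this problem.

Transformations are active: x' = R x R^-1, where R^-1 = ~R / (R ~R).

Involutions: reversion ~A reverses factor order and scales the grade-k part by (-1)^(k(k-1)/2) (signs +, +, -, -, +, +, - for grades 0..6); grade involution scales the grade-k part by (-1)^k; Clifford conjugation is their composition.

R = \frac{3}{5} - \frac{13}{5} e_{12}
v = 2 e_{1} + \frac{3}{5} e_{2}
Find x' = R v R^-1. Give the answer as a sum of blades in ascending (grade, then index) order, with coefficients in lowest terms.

~R = \frac{3}{5} + \frac{13}{5} e_{12}, and R ~R = \frac{178}{25}, so R^-1 = ~R / (\frac{178}{25}).
R v = -\frac{9}{25} e_{1} + \frac{139}{25} e_{2}
Answer: -\frac{917}{445} e_{1} + \frac{30}{89} e_{2}
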